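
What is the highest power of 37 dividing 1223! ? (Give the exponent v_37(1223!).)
v_37(1223!) = 33

Legendre's formula: v_p(n!) = Σ_{k ≥ 1} ⌊n / p^k⌋. For p = 37, n = 1223, the terms are:
  ⌊1223/37^1⌋ = ⌊1223/37⌋ = 33
(the next term ⌊1223/37^2⌋ = 0, terminating the sum). Summing: v_37(1223!) = 33 = 33.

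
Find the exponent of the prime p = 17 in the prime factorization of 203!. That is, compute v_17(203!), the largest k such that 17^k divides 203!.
v_17(203!) = 11

Legendre's formula: v_p(n!) = Σ_{k ≥ 1} ⌊n / p^k⌋. For p = 17, n = 203, the terms are:
  ⌊203/17^1⌋ = ⌊203/17⌋ = 11
(the next term ⌊203/17^2⌋ = 0, terminating the sum). Summing: v_17(203!) = 11 = 11.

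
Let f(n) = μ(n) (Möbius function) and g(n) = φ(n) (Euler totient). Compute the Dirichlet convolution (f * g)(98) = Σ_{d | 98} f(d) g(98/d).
(μ * φ)(98) = 0

Divisors of 98: [1, 2, 7, 14, 49, 98]. For each d | 98:
  d = 1: μ(1) · φ(98/1) = 1 · 42 = 42
  d = 2: μ(2) · φ(98/2) = -1 · 42 = -42
  d = 7: μ(7) · φ(98/7) = -1 · 6 = -6
  d = 14: μ(14) · φ(98/14) = 1 · 6 = 6
  d = 49: μ(49) · φ(98/49) = 0 · 1 = 0
  d = 98: μ(98) · φ(98/98) = 0 · 1 = 0
Summing: (μ * φ)(98) = 42 + -42 + -6 + 6 + 0 + 0 = 0.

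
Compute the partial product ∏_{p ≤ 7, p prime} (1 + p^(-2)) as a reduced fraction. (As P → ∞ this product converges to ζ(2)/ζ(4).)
∏ = 650/441

The primes p ≤ 7 are [2, 3, 5, 7]. For each, (1 + 1/p^2) = (p^2 + 1)/p^2. Multiplying these fractions over p ∈ [2, 3, 5, 7] gives 650/441. (In the limit P → ∞ this tends to ζ(2)/ζ(4).)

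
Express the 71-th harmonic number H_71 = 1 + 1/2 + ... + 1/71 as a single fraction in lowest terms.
H_71 = 3028810706851429109067025637383/624893729741902836283505236800

Direct summation: H_71 = 1 + 1/2 + ... + 1/71. The least common denominator is lcm(1, ..., 71) = 5624043567677125526551547131200; over this denominator the numerator is 5624043567677125526551547131200 + 2812021783838562763275773565600 + 1874681189225708508850515710400 + 1406010891919281381637886782800 + 1124808713535425105310309426240 + 937340594612854254425257855200 + 803434795382446503793078161600 + 703005445959640690818943391400 + 624893729741902836283505236800 + 562404356767712552655154713120 + 511276687970647775141049739200 + 468670297306427127212628927600 + 432618735975163502042426702400 + 401717397691223251896539080800 + 374936237845141701770103142080 + 351502722979820345409471695700 + 330826092216301501561855713600 + 312446864870951418141752618400 + 296002293035638185607976164800 + 281202178383856276327577356560 + 267811598460815501264359387200 + 255638343985323887570524869600 + 244523633377266327241371614400 + 234335148653213563606314463800 + 224961742707085021062061885248 + 216309367987581751021213351200 + 208297909913967612094501745600 + 200858698845611625948269540400 + 193932536816452604363846452800 + 187468118922570850885051571040 + 181420760247649210533920875200 + 175751361489910172704735847850 + 170425562656882591713683246400 + 165413046108150750780927856800 + 160686959076489300758615632320 + 156223432435475709070876309200 + 152001177504787176393285057600 + 148001146517819092803988082400 + 144206245325054500680808900800 + 140601089191928138163788678280 + 137171794333588427476867003200 + 133905799230407750632179693600 + 130791710876212221547710398400 + 127819171992661943785262434800 + 124978745948380567256701047360 + 122261816688633163620685807200 + 119660501439938840990458449600 + 117167574326606781803157231900 + 114776399340349500541868308800 + 112480871353542510531030942624 + 110275364072100500520618571200 + 108154683993790875510606675600 + 106114029578813689180217870400 + 104148954956983806047250872800 + 102255337594129555028209947840 + 100429349422805812974134770200 + 98667431011879395202658721600 + 96966268408226302181923226400 + 95322772333510602144941476800 + 93734059461285425442525785520 + 92197435535690582402484379200 + 90710380123824605266960437600 + 89270532820271833754786462400 + 87875680744955086352367923925 + 86523747195032700408485340480 + 85212781328441295856841623200 + 83940948771300380993306673600 + 82706523054075375390463928400 + 81507877792422109080457204800 + 80343479538244650379307816160 + 79211881234889091923261227200 = 27259296361662861981603230736447, so H_71 = 27259296361662861981603230736447/5624043567677125526551547131200; reducing by gcd(27259296361662861981603230736447, 5624043567677125526551547131200) = 9 gives 3028810706851429109067025637383/624893729741902836283505236800 ≈ 4.84692. (The PNT-adjacent estimate ln(71) + γ ≈ 4.83990 matches within O(1/n).)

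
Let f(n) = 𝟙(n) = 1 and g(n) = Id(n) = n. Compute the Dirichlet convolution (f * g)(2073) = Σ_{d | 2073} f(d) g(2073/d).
(𝟙 * Id)(2073) = 2768

Divisors of 2073: [1, 3, 691, 2073]. For each d | 2073:
  d = 1: 𝟙(1) · Id(2073/1) = 1 · 2073 = 2073
  d = 3: 𝟙(3) · Id(2073/3) = 1 · 691 = 691
  d = 691: 𝟙(691) · Id(2073/691) = 1 · 3 = 3
  d = 2073: 𝟙(2073) · Id(2073/2073) = 1 · 1 = 1
Summing: (𝟙 * Id)(2073) = 2073 + 691 + 3 + 1 = 2768.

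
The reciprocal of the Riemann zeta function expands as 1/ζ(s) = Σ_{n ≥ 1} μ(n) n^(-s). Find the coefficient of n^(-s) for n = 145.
μ(145) = 1

Factor n = 145 = 5 · 29. μ(n) = 0 if any exponent ≥ 2 (not squarefree); otherwise μ(n) = (−1)^{ω(n)} where ω(n) is the number of distinct prime factors. Applying: μ(145) = 1.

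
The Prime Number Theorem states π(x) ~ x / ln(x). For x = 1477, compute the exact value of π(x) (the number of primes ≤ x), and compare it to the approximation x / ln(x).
π(1477) = 233;  x/ln(x) ≈ 202.39;  relative error ≈ 13.14%.

Directly count primes up to 1477: π(1477) = 233. The PNT approximation gives 1477/ln(1477) ≈ 1477/7.29777 ≈ 202.39. Relative error (π(x) − x/ln(x)) / π(x) ≈ 13.14%; the approximation is known to undercount slightly (Li(x) is a better estimate).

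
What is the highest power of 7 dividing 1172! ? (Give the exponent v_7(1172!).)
v_7(1172!) = 193

Legendre's formula: v_p(n!) = Σ_{k ≥ 1} ⌊n / p^k⌋. For p = 7, n = 1172, the terms are:
  ⌊1172/7^1⌋ = ⌊1172/7⌋ = 167
  ⌊1172/7^2⌋ = ⌊1172/49⌋ = 23
  ⌊1172/7^3⌋ = ⌊1172/343⌋ = 3
(the next term ⌊1172/7^4⌋ = 0, terminating the sum). Summing: v_7(1172!) = 167 + 23 + 3 = 193.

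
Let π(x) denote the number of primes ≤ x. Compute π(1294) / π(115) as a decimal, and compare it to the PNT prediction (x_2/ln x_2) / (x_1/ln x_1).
π(1294)/π(115) = 210/30 ≈ 7.0000;  PNT prediction ≈ 7.4511.

π(115) = 30 and π(1294) = 210, so π(1294)/π(115) ≈ 7.0000. The PNT-predicted ratio is (1294/ln(1294)) / (115/ln(115)) ≈ 7.4511. The two agree to within a few percent, as expected.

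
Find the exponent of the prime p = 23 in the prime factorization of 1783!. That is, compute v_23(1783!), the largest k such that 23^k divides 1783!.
v_23(1783!) = 80

Legendre's formula: v_p(n!) = Σ_{k ≥ 1} ⌊n / p^k⌋. For p = 23, n = 1783, the terms are:
  ⌊1783/23^1⌋ = ⌊1783/23⌋ = 77
  ⌊1783/23^2⌋ = ⌊1783/529⌋ = 3
(the next term ⌊1783/23^3⌋ = 0, terminating the sum). Summing: v_23(1783!) = 77 + 3 = 80.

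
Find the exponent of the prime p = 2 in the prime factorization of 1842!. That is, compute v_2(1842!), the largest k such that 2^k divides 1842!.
v_2(1842!) = 1836

Legendre's formula: v_p(n!) = Σ_{k ≥ 1} ⌊n / p^k⌋. For p = 2, n = 1842, the terms are:
  ⌊1842/2^1⌋ = ⌊1842/2⌋ = 921
  ⌊1842/2^2⌋ = ⌊1842/4⌋ = 460
  ⌊1842/2^3⌋ = ⌊1842/8⌋ = 230
  ⌊1842/2^4⌋ = ⌊1842/16⌋ = 115
  ⌊1842/2^5⌋ = ⌊1842/32⌋ = 57
  ⌊1842/2^6⌋ = ⌊1842/64⌋ = 28
  ⌊1842/2^7⌋ = ⌊1842/128⌋ = 14
  ⌊1842/2^8⌋ = ⌊1842/256⌋ = 7
  ⌊1842/2^9⌋ = ⌊1842/512⌋ = 3
  ⌊1842/2^10⌋ = ⌊1842/1024⌋ = 1
(the next term ⌊1842/2^11⌋ = 0, terminating the sum). Summing: v_2(1842!) = 921 + 460 + 230 + 115 + 57 + 28 + 14 + 7 + 3 + 1 = 1836.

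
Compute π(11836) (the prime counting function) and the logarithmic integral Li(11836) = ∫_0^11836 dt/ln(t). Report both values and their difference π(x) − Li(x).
π(11836) = 1420;  Li(11836) ≈ 1443.63;  π(x) − Li(x) ≈ -23.63.

Direct count of primes ≤ 11836 gives π(11836) = 1420. Numerical evaluation of the logarithmic integral gives Li(11836) ≈ 1443.63. The difference π(x) − Li(x) ≈ -23.63 is typically negative for small/moderate x (Li(x) overestimates), though Littlewood's theorem shows this sign changes infinitely often.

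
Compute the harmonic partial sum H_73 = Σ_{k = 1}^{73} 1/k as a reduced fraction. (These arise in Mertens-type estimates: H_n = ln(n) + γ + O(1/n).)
H_73 = 667084944417653637854891458725877/136851726813476721146087646859200

Direct summation: H_73 = 1 + 1/2 + ... + 1/73. The least common denominator is lcm(1, ..., 73) = 410555180440430163438262940577600; over this denominator the numerator is 410555180440430163438262940577600 + 205277590220215081719131470288800 + 136851726813476721146087646859200 + 102638795110107540859565735144400 + 82111036088086032687652588115520 + 68425863406738360573043823429600 + 58650740062918594776894705796800 + 51319397555053770429782867572200 + 45617242271158907048695882286400 + 41055518044043016343826294057760 + 37323198221857287585296630961600 + 34212931703369180286521911714800 + 31581167726186935649097149275200 + 29325370031459297388447352898400 + 27370345362695344229217529371840 + 25659698777526885214891433786100 + 24150304731790009614015467092800 + 22808621135579453524347941143200 + 21608167391601587549382260030400 + 20527759022021508171913147028880 + 19550246687639531592298235265600 + 18661599110928643792648315480800 + 17850225236540441888620127851200 + 17106465851684590143260955857400 + 16422207217617206537530517623104 + 15790583863093467824548574637600 + 15205747423719635682898627428800 + 14662685015729648694223676449200 + 14157075187601040118560791054400 + 13685172681347672114608764685920 + 13243715498078392368976223889600 + 12829849388763442607445716893050 + 12441066073952429195098876987200 + 12075152365895004807007733546400 + 11730148012583718955378941159360 + 11404310567789726762173970571600 + 11096085957849463876709809204800 + 10804083695800793774691130015200 + 10527055908728978549699049758400 + 10263879511010754085956573514440 + 10013540986351955205811291233600 + 9775123343819765796149117632800 + 9547794893963492172982859083200 + 9330799555464321896324157740400 + 9123448454231781409739176457280 + 8925112618270220944310063925600 + 8735216605115535392303466820800 + 8553232925842295071630477928700 + 8378677151845513539556386542400 + 8211103608808603268765258811552 + 8050101577263336538005155697600 + 7895291931546733912274287318800 + 7746324159253399310155904539200 + 7602873711859817841449313714400 + 7464639644371457517059326192320 + 7331342507864824347111838224600 + 7202722463867195849794086676800 + 7078537593800520059280395527200 + 6958562380346273956580727806400 + 6842586340673836057304382342960 + 6730412794105412515381359681600 + 6621857749039196184488111944800 + 6516748895879843864099411755200 + 6414924694381721303722858446525 + 6316233545237387129819429855040 + 6220533036976214597549438493600 + 6127689260304927812511387172800 + 6037576182947502403503866773200 + 5950075078846813962873375950400 + 5865074006291859477689470579680 + 5782467330146903710398069585600 + 5702155283894863381086985285800 + 5624043567677125526551547131200 = 2001254833252960913564674376177631, so H_73 = 2001254833252960913564674376177631/410555180440430163438262940577600; reducing by gcd(2001254833252960913564674376177631, 410555180440430163438262940577600) = 3 gives 667084944417653637854891458725877/136851726813476721146087646859200 ≈ 4.87451. (The PNT-adjacent estimate ln(73) + γ ≈ 4.86768 matches within O(1/n).)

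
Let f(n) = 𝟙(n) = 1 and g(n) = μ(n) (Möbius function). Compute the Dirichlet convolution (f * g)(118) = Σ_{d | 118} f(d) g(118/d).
(𝟙 * μ)(118) = 0

Divisors of 118: [1, 2, 59, 118]. For each d | 118:
  d = 1: 𝟙(1) · μ(118/1) = 1 · 1 = 1
  d = 2: 𝟙(2) · μ(118/2) = 1 · -1 = -1
  d = 59: 𝟙(59) · μ(118/59) = 1 · -1 = -1
  d = 118: 𝟙(118) · μ(118/118) = 1 · 1 = 1
Summing: (𝟙 * μ)(118) = 1 + -1 + -1 + 1 = 0.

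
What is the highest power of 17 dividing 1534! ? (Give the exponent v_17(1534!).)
v_17(1534!) = 95

Legendre's formula: v_p(n!) = Σ_{k ≥ 1} ⌊n / p^k⌋. For p = 17, n = 1534, the terms are:
  ⌊1534/17^1⌋ = ⌊1534/17⌋ = 90
  ⌊1534/17^2⌋ = ⌊1534/289⌋ = 5
(the next term ⌊1534/17^3⌋ = 0, terminating the sum). Summing: v_17(1534!) = 90 + 5 = 95.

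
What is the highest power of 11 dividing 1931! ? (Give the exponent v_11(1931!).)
v_11(1931!) = 191

Legendre's formula: v_p(n!) = Σ_{k ≥ 1} ⌊n / p^k⌋. For p = 11, n = 1931, the terms are:
  ⌊1931/11^1⌋ = ⌊1931/11⌋ = 175
  ⌊1931/11^2⌋ = ⌊1931/121⌋ = 15
  ⌊1931/11^3⌋ = ⌊1931/1331⌋ = 1
(the next term ⌊1931/11^4⌋ = 0, terminating the sum). Summing: v_11(1931!) = 175 + 15 + 1 = 191.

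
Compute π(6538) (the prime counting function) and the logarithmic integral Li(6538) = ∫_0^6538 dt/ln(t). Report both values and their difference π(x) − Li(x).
π(6538) = 844;  Li(6538) ≈ 861.95;  π(x) − Li(x) ≈ -17.95.

Direct count of primes ≤ 6538 gives π(6538) = 844. Numerical evaluation of the logarithmic integral gives Li(6538) ≈ 861.95. The difference π(x) − Li(x) ≈ -17.95 is typically negative for small/moderate x (Li(x) overestimates), though Littlewood's theorem shows this sign changes infinitely often.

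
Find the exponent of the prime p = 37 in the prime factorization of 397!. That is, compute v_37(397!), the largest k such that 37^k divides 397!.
v_37(397!) = 10

Legendre's formula: v_p(n!) = Σ_{k ≥ 1} ⌊n / p^k⌋. For p = 37, n = 397, the terms are:
  ⌊397/37^1⌋ = ⌊397/37⌋ = 10
(the next term ⌊397/37^2⌋ = 0, terminating the sum). Summing: v_37(397!) = 10 = 10.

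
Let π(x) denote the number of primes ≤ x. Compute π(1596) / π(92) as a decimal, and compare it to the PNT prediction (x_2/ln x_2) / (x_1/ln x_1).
π(1596)/π(92) = 250/24 ≈ 10.4167;  PNT prediction ≈ 10.6360.

π(92) = 24 and π(1596) = 250, so π(1596)/π(92) ≈ 10.4167. The PNT-predicted ratio is (1596/ln(1596)) / (92/ln(92)) ≈ 10.6360. The two agree to within a few percent, as expected.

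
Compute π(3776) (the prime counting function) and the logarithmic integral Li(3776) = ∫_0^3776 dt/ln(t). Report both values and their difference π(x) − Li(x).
π(3776) = 525;  Li(3776) ≈ 538.26;  π(x) − Li(x) ≈ -13.26.

Direct count of primes ≤ 3776 gives π(3776) = 525. Numerical evaluation of the logarithmic integral gives Li(3776) ≈ 538.26. The difference π(x) − Li(x) ≈ -13.26 is typically negative for small/moderate x (Li(x) overestimates), though Littlewood's theorem shows this sign changes infinitely often.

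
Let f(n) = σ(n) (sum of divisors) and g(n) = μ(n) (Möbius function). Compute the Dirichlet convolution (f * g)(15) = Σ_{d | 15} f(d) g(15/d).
(σ * μ)(15) = 15

Divisors of 15: [1, 3, 5, 15]. For each d | 15:
  d = 1: σ(1) · μ(15/1) = 1 · 1 = 1
  d = 3: σ(3) · μ(15/3) = 4 · -1 = -4
  d = 5: σ(5) · μ(15/5) = 6 · -1 = -6
  d = 15: σ(15) · μ(15/15) = 24 · 1 = 24
Summing: (σ * μ)(15) = 1 + -4 + -6 + 24 = 15.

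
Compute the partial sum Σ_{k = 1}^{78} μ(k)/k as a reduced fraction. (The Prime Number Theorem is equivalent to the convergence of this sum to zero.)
Σ μ(k)/k = -34226814962907926308826941/2715312039949934943374754898

Values of μ(k) for 1 ≤ k ≤ 78: μ(1) = 1, μ(2) = -1, μ(3) = -1, μ(5) = -1, μ(6) = 1, μ(7) = -1, μ(10) = 1, μ(11) = -1, μ(13) = -1, μ(14) = 1, μ(15) = 1, μ(17) = -1, μ(19) = -1, μ(21) = 1, μ(22) = 1, μ(23) = -1, μ(26) = 1, μ(29) = -1, μ(30) = -1, μ(31) = -1, μ(33) = 1, μ(34) = 1, μ(35) = 1, μ(37) = -1, μ(38) = 1, μ(39) = 1, μ(41) = -1, μ(42) = -1, μ(43) = -1, μ(46) = 1, μ(47) = -1, μ(51) = 1, μ(53) = -1, μ(55) = 1, μ(57) = 1, μ(58) = 1, μ(59) = -1, μ(61) = -1, μ(62) = 1, μ(65) = 1, μ(66) = -1, μ(67) = -1, μ(69) = 1, μ(70) = -1, μ(71) = -1, μ(73) = -1, μ(74) = 1, μ(77) = 1, μ(78) = -1, with μ = 0 on non-squarefree integers. Summing μ(k)/k for k where μ(k) ≠ 0 gives -34226814962907926308826941/2715312039949934943374754898 ≈ -0.0126. (PNT ⟺ this sum → 0 as n → ∞.)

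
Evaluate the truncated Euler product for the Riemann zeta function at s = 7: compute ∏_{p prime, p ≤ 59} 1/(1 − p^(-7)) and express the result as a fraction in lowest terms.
∏ = 145407059379393285269181452419687310347602398979581075974734478987181892589053844607888795468835887382779522050906080825625/144203067965746582750691857384851942255360663037608491313154525739662897676808972307273664258644815191681654724165946048512

The primes p ≤ 59 are [2, 3, 5, 7, 11, 13, 17, 19, 23, 29, 31, 37, 41, 43, 47, 53, 59]. For each prime, (1 − 1/p^7)^(-1) = p^7 / (p^7 − 1). The product is (1 − 1/2^7)^(-1), (1 − 1/3^7)^(-1), (1 − 1/5^7)^(-1), (1 − 1/7^7)^(-1), (1 − 1/11^7)^(-1), (1 − 1/13^7)^(-1), (1 − 1/17^7)^(-1), (1 − 1/19^7)^(-1), (1 − 1/23^7)^(-1), (1 − 1/29^7)^(-1), (1 − 1/31^7)^(-1), (1 − 1/37^7)^(-1), (1 − 1/41^7)^(-1), (1 − 1/43^7)^(-1), (1 − 1/47^7)^(-1), (1 − 1/53^7)^(-1), (1 − 1/59^7)^(-1) = ∏ p^7 / (p^7 − 1) = 145407059379393285269181452419687310347602398979581075974734478987181892589053844607888795468835887382779522050906080825625/144203067965746582750691857384851942255360663037608491313154525739662897676808972307273664258644815191681654724165946048512.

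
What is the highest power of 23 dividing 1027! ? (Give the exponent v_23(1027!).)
v_23(1027!) = 45

Legendre's formula: v_p(n!) = Σ_{k ≥ 1} ⌊n / p^k⌋. For p = 23, n = 1027, the terms are:
  ⌊1027/23^1⌋ = ⌊1027/23⌋ = 44
  ⌊1027/23^2⌋ = ⌊1027/529⌋ = 1
(the next term ⌊1027/23^3⌋ = 0, terminating the sum). Summing: v_23(1027!) = 44 + 1 = 45.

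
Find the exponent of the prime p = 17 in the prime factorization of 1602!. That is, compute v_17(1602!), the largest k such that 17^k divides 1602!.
v_17(1602!) = 99

Legendre's formula: v_p(n!) = Σ_{k ≥ 1} ⌊n / p^k⌋. For p = 17, n = 1602, the terms are:
  ⌊1602/17^1⌋ = ⌊1602/17⌋ = 94
  ⌊1602/17^2⌋ = ⌊1602/289⌋ = 5
(the next term ⌊1602/17^3⌋ = 0, terminating the sum). Summing: v_17(1602!) = 94 + 5 = 99.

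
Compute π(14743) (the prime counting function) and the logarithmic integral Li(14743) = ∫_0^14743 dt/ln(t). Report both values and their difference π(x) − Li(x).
π(14743) = 1726;  Li(14743) ≈ 1749.87;  π(x) − Li(x) ≈ -23.87.

Direct count of primes ≤ 14743 gives π(14743) = 1726. Numerical evaluation of the logarithmic integral gives Li(14743) ≈ 1749.87. The difference π(x) − Li(x) ≈ -23.87 is typically negative for small/moderate x (Li(x) overestimates), though Littlewood's theorem shows this sign changes infinitely often.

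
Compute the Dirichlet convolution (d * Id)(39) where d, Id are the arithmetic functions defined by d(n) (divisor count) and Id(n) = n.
(d * Id)(39) = 75

Divisors of 39: [1, 3, 13, 39]. For each d | 39:
  d = 1: d(1) · Id(39/1) = 1 · 39 = 39
  d = 3: d(3) · Id(39/3) = 2 · 13 = 26
  d = 13: d(13) · Id(39/13) = 2 · 3 = 6
  d = 39: d(39) · Id(39/39) = 4 · 1 = 4
Summing: (d * Id)(39) = 39 + 26 + 6 + 4 = 75.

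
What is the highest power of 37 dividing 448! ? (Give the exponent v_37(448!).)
v_37(448!) = 12

Legendre's formula: v_p(n!) = Σ_{k ≥ 1} ⌊n / p^k⌋. For p = 37, n = 448, the terms are:
  ⌊448/37^1⌋ = ⌊448/37⌋ = 12
(the next term ⌊448/37^2⌋ = 0, terminating the sum). Summing: v_37(448!) = 12 = 12.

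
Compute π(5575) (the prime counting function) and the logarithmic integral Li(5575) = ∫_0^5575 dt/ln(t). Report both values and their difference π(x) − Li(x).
π(5575) = 736;  Li(5575) ≈ 751.36;  π(x) − Li(x) ≈ -15.36.

Direct count of primes ≤ 5575 gives π(5575) = 736. Numerical evaluation of the logarithmic integral gives Li(5575) ≈ 751.36. The difference π(x) − Li(x) ≈ -15.36 is typically negative for small/moderate x (Li(x) overestimates), though Littlewood's theorem shows this sign changes infinitely often.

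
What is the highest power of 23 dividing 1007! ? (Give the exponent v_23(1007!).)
v_23(1007!) = 44

Legendre's formula: v_p(n!) = Σ_{k ≥ 1} ⌊n / p^k⌋. For p = 23, n = 1007, the terms are:
  ⌊1007/23^1⌋ = ⌊1007/23⌋ = 43
  ⌊1007/23^2⌋ = ⌊1007/529⌋ = 1
(the next term ⌊1007/23^3⌋ = 0, terminating the sum). Summing: v_23(1007!) = 43 + 1 = 44.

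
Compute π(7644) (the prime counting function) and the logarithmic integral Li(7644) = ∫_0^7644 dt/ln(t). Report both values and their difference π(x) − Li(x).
π(7644) = 970;  Li(7644) ≈ 986.70;  π(x) − Li(x) ≈ -16.70.

Direct count of primes ≤ 7644 gives π(7644) = 970. Numerical evaluation of the logarithmic integral gives Li(7644) ≈ 986.70. The difference π(x) − Li(x) ≈ -16.70 is typically negative for small/moderate x (Li(x) overestimates), though Littlewood's theorem shows this sign changes infinitely often.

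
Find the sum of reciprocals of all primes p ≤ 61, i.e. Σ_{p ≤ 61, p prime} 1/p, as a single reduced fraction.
Σ 1/p = 201015517717077830328949/117288381359406970983270

π(61) = 18, so the primes ≤ 61 are [2, 3, 5, 7, 11, 13, 17, 19, 23, 29, 31, 37, 41, 43, 47, 53, 59, 61]. Summing 1/p over these primes: 201015517717077830328949/117288381359406970983270 ≈ 1.7139. Mertens estimate ln ln(61) + 0.2615 ≈ 1.6751.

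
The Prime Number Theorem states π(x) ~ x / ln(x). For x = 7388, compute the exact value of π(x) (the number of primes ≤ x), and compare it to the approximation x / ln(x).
π(7388) = 938;  x/ln(x) ≈ 829.40;  relative error ≈ 11.58%.

Directly count primes up to 7388: π(7388) = 938. The PNT approximation gives 7388/ln(7388) ≈ 7388/8.90761 ≈ 829.40. Relative error (π(x) − x/ln(x)) / π(x) ≈ 11.58%; the approximation is known to undercount slightly (Li(x) is a better estimate).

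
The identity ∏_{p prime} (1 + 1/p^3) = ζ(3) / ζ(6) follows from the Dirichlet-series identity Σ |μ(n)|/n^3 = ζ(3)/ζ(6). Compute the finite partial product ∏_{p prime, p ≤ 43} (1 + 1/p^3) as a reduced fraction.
∏ = 77199709041125603078439960576/65340146372601957980502060935

The primes p ≤ 43 are [2, 3, 5, 7, 11, 13, 17, 19, 23, 29, 31, 37, 41, 43]. For each, (1 + 1/p^3) = (p^3 + 1)/p^3. Multiplying these fractions over p ∈ [2, 3, 5, 7, 11, 13, 17, 19, 23, 29, 31, 37, 41, 43] gives 77199709041125603078439960576/65340146372601957980502060935. (In the limit P → ∞ this tends to ζ(3)/ζ(6).)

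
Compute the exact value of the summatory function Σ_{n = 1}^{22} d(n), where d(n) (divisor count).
Σ_{n ≤ 22} d(n) = 74

Compute d(n) for each 1 ≤ n ≤ 22: d(1) = 1, d(2) = 2, d(3) = 2, d(4) = 3, d(5) = 2, d(6) = 4, d(7) = 2, d(8) = 4, d(9) = 3, d(10) = 4, d(11) = 2, d(12) = 6, d(13) = 2, d(14) = 4, d(15) = 4, d(16) = 5, d(17) = 2, d(18) = 6, d(19) = 2, d(20) = 6, d(21) = 4, d(22) = 4. Summing all 22 values: 74. (Dirichlet's divisor formula: Σ_{n ≤ x} d(n) = x ln(x) + (2γ − 1) x + O(√x). For x = 22, the asymptotic estimate is ≈ 71.40.)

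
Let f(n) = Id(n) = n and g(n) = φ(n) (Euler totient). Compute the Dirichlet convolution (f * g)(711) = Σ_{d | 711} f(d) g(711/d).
(Id * φ)(711) = 3297

Divisors of 711: [1, 3, 9, 79, 237, 711]. For each d | 711:
  d = 1: Id(1) · φ(711/1) = 1 · 468 = 468
  d = 3: Id(3) · φ(711/3) = 3 · 156 = 468
  d = 9: Id(9) · φ(711/9) = 9 · 78 = 702
  d = 79: Id(79) · φ(711/79) = 79 · 6 = 474
  d = 237: Id(237) · φ(711/237) = 237 · 2 = 474
  d = 711: Id(711) · φ(711/711) = 711 · 1 = 711
Summing: (Id * φ)(711) = 468 + 468 + 702 + 474 + 474 + 711 = 3297.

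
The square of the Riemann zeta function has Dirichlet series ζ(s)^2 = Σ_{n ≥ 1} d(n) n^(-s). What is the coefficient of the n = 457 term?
d(457) = 2

ζ(s)^2 = (Σ 1/m^s)(Σ 1/k^s). The coefficient of 1/n^s in the product is the number of ordered pairs (m, k) with mk = n, which equals d(n). For n = 457, divisors are [1, 457], so d(457) = 2.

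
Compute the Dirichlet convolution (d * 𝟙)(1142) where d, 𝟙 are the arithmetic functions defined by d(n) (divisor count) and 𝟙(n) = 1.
(d * 𝟙)(1142) = 9

Divisors of 1142: [1, 2, 571, 1142]. For each d | 1142:
  d = 1: d(1) · 𝟙(1142/1) = 1 · 1 = 1
  d = 2: d(2) · 𝟙(1142/2) = 2 · 1 = 2
  d = 571: d(571) · 𝟙(1142/571) = 2 · 1 = 2
  d = 1142: d(1142) · 𝟙(1142/1142) = 4 · 1 = 4
Summing: (d * 𝟙)(1142) = 1 + 2 + 2 + 4 = 9.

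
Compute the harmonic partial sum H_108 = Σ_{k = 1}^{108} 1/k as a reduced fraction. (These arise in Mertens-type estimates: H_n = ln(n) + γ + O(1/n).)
H_108 = 81704399374878842092679986459517574603754626787/15521442759214556458772607587176753329489754560

Direct summation: H_108 = 1 + 1/2 + ... + 1/108. The least common denominator is lcm(1, ..., 108) = 77607213796072782293863037935883766647448772800; over this denominator the numerator is 77607213796072782293863037935883766647448772800 + 38803606898036391146931518967941883323724386400 + 25869071265357594097954345978627922215816257600 + 19401803449018195573465759483970941661862193200 + 15521442759214556458772607587176753329489754560 + 12934535632678797048977172989313961107908128800 + 11086744828010397470551862562269109521064110400 + 9700901724509097786732879741985470830931096600 + 8623023755119198032651448659542640738605419200 + 7760721379607278229386303793588376664744877280 + 7055201254188434753987548903262160604313524800 + 6467267816339398524488586494656980553954064400 + 5969785676620983253374079841221828203649905600 + 5543372414005198735275931281134554760532055200 + 5173814253071518819590869195725584443163251520 + 4850450862254548893366439870992735415465548300 + 4565130223298398958462531643287280391026398400 + 4311511877559599016325724329771320369302709600 + 4084590199793304331255949365046514034076251200 + 3880360689803639114693151896794188332372438640 + 3695581609336799156850620854089703173688036800 + 3527600627094217376993774451631080302156762400 + 3374226686785773143211436431994946375976033600 + 3233633908169699262244293247328490276977032200 + 3104288551842911291754521517435350665897950912 + 2984892838310491626687039920610914101824952800 + 2874341251706399344217149553180880246201806400 + 2771686207002599367637965640567277380266027600 + 2676110820554233872202173721927026436118923200 + 2586907126535759409795434597862792221581625760 + 2503458509550734912705259288254315053143508800 + 2425225431127274446683219935496367707732774150 + 2351733751396144917995849634420720201437841600 + 2282565111649199479231265821643640195513199200 + 2217348965602079494110372512453821904212822080 + 2155755938779799508162862164885660184651354800 + 2097492264758723845780082106375236936417534400 + 2042295099896652165627974682523257017038125600 + 1989928558873661084458026613740609401216635200 + 1940180344901819557346575948397094166186219320 + 1892858873074945909606415559411799186523140800 + 1847790804668399578425310427044851586844018400 + 1804818925490064704508442742694971317382529600 + 1763800313547108688496887225815540151078381200 + 1724604751023839606530289731908528147721083840 + 1687113343392886571605718215997473187988016800 + 1651217314810059197741766764593271630796782400 + 1616816954084849631122146623664245138488516100 + 1583820689715771067221694651752729931580587200 + 1552144275921455645877260758717675332948975456 + 1521710074432799652820843881095760130342132800 + 1492446419155245813343519960305457050912476400 + 1464287052756090231959679961054410691461297600 + 1437170625853199672108574776590440123100903200 + 1411040250837686950797509780652432120862704960 + 1385843103501299683818982820283638690133013800 + 1361530066597768110418649788348838011358750400 + 1338055410277116936101086860963513218059461600 + 1315376505018182750743441320947182485549979200 + 1293453563267879704897717298931396110790812880 + 1272249406492996431046935048129242076187684800 + 1251729254775367456352629644127157526571754400 + 1231860536445599718950206951363234391229345600 + 1212612715563637223341609967748183853866387075 + 1193957135324196650674815968244365640729981120 + 1175866875698072458997924817210360100718920800 + 1158316623821981825281537879640056218618638400 + 1141282555824599739615632910821820097756599600 + 1124742228928591047737145477331648791992011200 + 1108674482801039747055186256226910952106411040 + 1093059349240461722448775182195546009118996800 + 1077877969389899754081431082442830092325677400 + 1063112517754421675258397779943613241745873600 + 1048746132379361922890041053187618468208767200 + 1034762850614303763918173839145116888632650304 + 1021147549948326082813987341261628508519062800 + 1007885893455490679141078414751737229187646400 + 994964279436830542229013306870304700608317600 + 982369794886997244226114404251693248701883200 + 970090172450909778673287974198547083093109660 + 958113750568799781405716517726960082067268800 + 946429436537472954803207779705899593261570400 + 935026672241840750528470336576912851174081600 + 923895402334199789212655213522425793422009200 + 913026044659679791692506328657456078205279680 + 902409462745032352254221371347485658691264800 + 892036940184744624067391240642342145372974400 + 881900156773554344248443612907770075539190600 + 871991166248008789818685819504311984802795200 + 862302375511919803265144865954264073860541920 + 852826525231569036196297120174546886235700800 + 843556671696443285802859107998736593994008400 + 834486169850244970901753096084771684381169600 + 825608657405029598870883382296635815398391200 + 816918039958660866251189873009302806815250240 + 808408477042424815561073311832122569244258050 + 800074369031678167977969463256533676777822400 + 791910344857885533610847325876364965790293600 + 783911250465381639331949878140240067145947200 + 776072137960727822938630379358837666474487728 + 768388255406661210830327108276076897499492800 + 760855037216399826410421940547880065171066400 + 753468095107502740717116873163920064538337600 + 746223209577622906671759980152728525456238200 + 739116321867359831370124170817940634737607360 + 732143526378045115979839980527205345730648800 + 725301063514698899942645214354053893901390400 + 718585312926599836054287388295220061550451600 = 408521996874394210463399932297587873018773133935, so H_108 = 408521996874394210463399932297587873018773133935/77607213796072782293863037935883766647448772800; reducing by gcd(408521996874394210463399932297587873018773133935, 77607213796072782293863037935883766647448772800) = 5 gives 81704399374878842092679986459517574603754626787/15521442759214556458772607587176753329489754560 ≈ 5.26397. (The PNT-adjacent estimate ln(108) + γ ≈ 5.25935 matches within O(1/n).)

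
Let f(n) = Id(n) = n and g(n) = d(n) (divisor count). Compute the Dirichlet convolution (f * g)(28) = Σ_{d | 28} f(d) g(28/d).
(Id * d)(28) = 99

Divisors of 28: [1, 2, 4, 7, 14, 28]. For each d | 28:
  d = 1: Id(1) · d(28/1) = 1 · 6 = 6
  d = 2: Id(2) · d(28/2) = 2 · 4 = 8
  d = 4: Id(4) · d(28/4) = 4 · 2 = 8
  d = 7: Id(7) · d(28/7) = 7 · 3 = 21
  d = 14: Id(14) · d(28/14) = 14 · 2 = 28
  d = 28: Id(28) · d(28/28) = 28 · 1 = 28
Summing: (Id * d)(28) = 6 + 8 + 8 + 21 + 28 + 28 = 99.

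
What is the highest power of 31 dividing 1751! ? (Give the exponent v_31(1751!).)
v_31(1751!) = 57

Legendre's formula: v_p(n!) = Σ_{k ≥ 1} ⌊n / p^k⌋. For p = 31, n = 1751, the terms are:
  ⌊1751/31^1⌋ = ⌊1751/31⌋ = 56
  ⌊1751/31^2⌋ = ⌊1751/961⌋ = 1
(the next term ⌊1751/31^3⌋ = 0, terminating the sum). Summing: v_31(1751!) = 56 + 1 = 57.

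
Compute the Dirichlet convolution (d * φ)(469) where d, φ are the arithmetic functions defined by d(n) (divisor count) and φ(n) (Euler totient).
(d * φ)(469) = 544

Divisors of 469: [1, 7, 67, 469]. For each d | 469:
  d = 1: d(1) · φ(469/1) = 1 · 396 = 396
  d = 7: d(7) · φ(469/7) = 2 · 66 = 132
  d = 67: d(67) · φ(469/67) = 2 · 6 = 12
  d = 469: d(469) · φ(469/469) = 4 · 1 = 4
Summing: (d * φ)(469) = 396 + 132 + 12 + 4 = 544.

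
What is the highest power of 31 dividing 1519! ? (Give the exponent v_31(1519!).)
v_31(1519!) = 50

Legendre's formula: v_p(n!) = Σ_{k ≥ 1} ⌊n / p^k⌋. For p = 31, n = 1519, the terms are:
  ⌊1519/31^1⌋ = ⌊1519/31⌋ = 49
  ⌊1519/31^2⌋ = ⌊1519/961⌋ = 1
(the next term ⌊1519/31^3⌋ = 0, terminating the sum). Summing: v_31(1519!) = 49 + 1 = 50.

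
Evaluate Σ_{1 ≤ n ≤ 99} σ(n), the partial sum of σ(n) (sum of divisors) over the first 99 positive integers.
Σ_{n ≤ 99} σ(n) = 8082

Compute σ(n) for each 1 ≤ n ≤ 99: σ(1) = 1, σ(2) = 3, σ(3) = 4, σ(4) = 7, σ(5) = 6, σ(6) = 12, σ(7) = 8, σ(8) = 15, σ(9) = 13, σ(10) = 18, σ(11) = 12, σ(12) = 28, σ(13) = 14, σ(14) = 24, σ(15) = 24, σ(16) = 31, σ(17) = 18, σ(18) = 39, σ(19) = 20, σ(20) = 42, σ(21) = 32, σ(22) = 36, σ(23) = 24, σ(24) = 60, σ(25) = 31, σ(26) = 42, σ(27) = 40, σ(28) = 56, σ(29) = 30, σ(30) = 72, σ(31) = 32, σ(32) = 63, σ(33) = 48, σ(34) = 54, σ(35) = 48, σ(36) = 91, σ(37) = 38, σ(38) = 60, σ(39) = 56, σ(40) = 90, σ(41) = 42, σ(42) = 96, σ(43) = 44, σ(44) = 84, σ(45) = 78, σ(46) = 72, σ(47) = 48, σ(48) = 124, σ(49) = 57, σ(50) = 93, σ(51) = 72, σ(52) = 98, σ(53) = 54, σ(54) = 120, σ(55) = 72, σ(56) = 120, σ(57) = 80, σ(58) = 90, σ(59) = 60, σ(60) = 168, σ(61) = 62, σ(62) = 96, σ(63) = 104, σ(64) = 127, σ(65) = 84, σ(66) = 144, σ(67) = 68, σ(68) = 126, σ(69) = 96, σ(70) = 144, σ(71) = 72, σ(72) = 195, σ(73) = 74, σ(74) = 114, σ(75) = 124, σ(76) = 140, σ(77) = 96, σ(78) = 168, σ(79) = 80, σ(80) = 186, σ(81) = 121, σ(82) = 126, σ(83) = 84, σ(84) = 224, σ(85) = 108, σ(86) = 132, σ(87) = 120, σ(88) = 180, σ(89) = 90, σ(90) = 234, σ(91) = 112, σ(92) = 168, σ(93) = 128, σ(94) = 144, σ(95) = 120, σ(96) = 252, σ(97) = 98, σ(98) = 171, σ(99) = 156. Summing all 99 values: 8082. (Average order: Σ_{n ≤ x} σ(n) ~ (π²/12) x². For x = 99, (π²/12)·99² ≈ 8061.00.)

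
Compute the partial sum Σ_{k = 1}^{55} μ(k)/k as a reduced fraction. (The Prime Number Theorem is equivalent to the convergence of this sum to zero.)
Σ μ(k)/k = -17255220085293371/10863052825730014910

Values of μ(k) for 1 ≤ k ≤ 55: μ(1) = 1, μ(2) = -1, μ(3) = -1, μ(5) = -1, μ(6) = 1, μ(7) = -1, μ(10) = 1, μ(11) = -1, μ(13) = -1, μ(14) = 1, μ(15) = 1, μ(17) = -1, μ(19) = -1, μ(21) = 1, μ(22) = 1, μ(23) = -1, μ(26) = 1, μ(29) = -1, μ(30) = -1, μ(31) = -1, μ(33) = 1, μ(34) = 1, μ(35) = 1, μ(37) = -1, μ(38) = 1, μ(39) = 1, μ(41) = -1, μ(42) = -1, μ(43) = -1, μ(46) = 1, μ(47) = -1, μ(51) = 1, μ(53) = -1, μ(55) = 1, with μ = 0 on non-squarefree integers. Summing μ(k)/k for k where μ(k) ≠ 0 gives -17255220085293371/10863052825730014910 ≈ -0.0016. (PNT ⟺ this sum → 0 as n → ∞.)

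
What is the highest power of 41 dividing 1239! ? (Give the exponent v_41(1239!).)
v_41(1239!) = 30

Legendre's formula: v_p(n!) = Σ_{k ≥ 1} ⌊n / p^k⌋. For p = 41, n = 1239, the terms are:
  ⌊1239/41^1⌋ = ⌊1239/41⌋ = 30
(the next term ⌊1239/41^2⌋ = 0, terminating the sum). Summing: v_41(1239!) = 30 = 30.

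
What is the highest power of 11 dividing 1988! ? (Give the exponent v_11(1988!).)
v_11(1988!) = 197

Legendre's formula: v_p(n!) = Σ_{k ≥ 1} ⌊n / p^k⌋. For p = 11, n = 1988, the terms are:
  ⌊1988/11^1⌋ = ⌊1988/11⌋ = 180
  ⌊1988/11^2⌋ = ⌊1988/121⌋ = 16
  ⌊1988/11^3⌋ = ⌊1988/1331⌋ = 1
(the next term ⌊1988/11^4⌋ = 0, terminating the sum). Summing: v_11(1988!) = 180 + 16 + 1 = 197.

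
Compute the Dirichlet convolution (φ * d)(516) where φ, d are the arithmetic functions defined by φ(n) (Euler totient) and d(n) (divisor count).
(φ * d)(516) = 1232

Divisors of 516: [1, 2, 3, 4, 6, 12, 43, 86, 129, 172, 258, 516]. For each d | 516:
  d = 1: φ(1) · d(516/1) = 1 · 12 = 12
  d = 2: φ(2) · d(516/2) = 1 · 8 = 8
  d = 3: φ(3) · d(516/3) = 2 · 6 = 12
  d = 4: φ(4) · d(516/4) = 2 · 4 = 8
  d = 6: φ(6) · d(516/6) = 2 · 4 = 8
  d = 12: φ(12) · d(516/12) = 4 · 2 = 8
  d = 43: φ(43) · d(516/43) = 42 · 6 = 252
  d = 86: φ(86) · d(516/86) = 42 · 4 = 168
  d = 129: φ(129) · d(516/129) = 84 · 3 = 252
  d = 172: φ(172) · d(516/172) = 84 · 2 = 168
  d = 258: φ(258) · d(516/258) = 84 · 2 = 168
  d = 516: φ(516) · d(516/516) = 168 · 1 = 168
Summing: (φ * d)(516) = 12 + 8 + 12 + 8 + 8 + 8 + 252 + 168 + 252 + 168 + 168 + 168 = 1232.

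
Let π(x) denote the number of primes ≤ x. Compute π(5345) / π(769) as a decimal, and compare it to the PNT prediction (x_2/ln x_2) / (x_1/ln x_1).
π(5345)/π(769) = 706/136 ≈ 5.1912;  PNT prediction ≈ 5.3807.

π(769) = 136 and π(5345) = 706, so π(5345)/π(769) ≈ 5.1912. The PNT-predicted ratio is (5345/ln(5345)) / (769/ln(769)) ≈ 5.3807. The two agree to within a few percent, as expected.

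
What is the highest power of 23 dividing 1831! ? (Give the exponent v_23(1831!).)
v_23(1831!) = 82

Legendre's formula: v_p(n!) = Σ_{k ≥ 1} ⌊n / p^k⌋. For p = 23, n = 1831, the terms are:
  ⌊1831/23^1⌋ = ⌊1831/23⌋ = 79
  ⌊1831/23^2⌋ = ⌊1831/529⌋ = 3
(the next term ⌊1831/23^3⌋ = 0, terminating the sum). Summing: v_23(1831!) = 79 + 3 = 82.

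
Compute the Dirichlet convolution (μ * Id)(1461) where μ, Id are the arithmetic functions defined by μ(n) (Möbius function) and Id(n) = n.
(μ * Id)(1461) = 972

Divisors of 1461: [1, 3, 487, 1461]. For each d | 1461:
  d = 1: μ(1) · Id(1461/1) = 1 · 1461 = 1461
  d = 3: μ(3) · Id(1461/3) = -1 · 487 = -487
  d = 487: μ(487) · Id(1461/487) = -1 · 3 = -3
  d = 1461: μ(1461) · Id(1461/1461) = 1 · 1 = 1
Summing: (μ * Id)(1461) = 1461 + -487 + -3 + 1 = 972.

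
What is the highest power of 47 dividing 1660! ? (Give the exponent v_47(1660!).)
v_47(1660!) = 35

Legendre's formula: v_p(n!) = Σ_{k ≥ 1} ⌊n / p^k⌋. For p = 47, n = 1660, the terms are:
  ⌊1660/47^1⌋ = ⌊1660/47⌋ = 35
(the next term ⌊1660/47^2⌋ = 0, terminating the sum). Summing: v_47(1660!) = 35 = 35.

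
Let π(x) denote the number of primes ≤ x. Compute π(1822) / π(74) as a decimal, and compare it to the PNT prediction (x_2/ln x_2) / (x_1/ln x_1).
π(1822)/π(74) = 280/21 ≈ 13.3333;  PNT prediction ≈ 14.1153.

π(74) = 21 and π(1822) = 280, so π(1822)/π(74) ≈ 13.3333. The PNT-predicted ratio is (1822/ln(1822)) / (74/ln(74)) ≈ 14.1153. The two agree to within a few percent, as expected.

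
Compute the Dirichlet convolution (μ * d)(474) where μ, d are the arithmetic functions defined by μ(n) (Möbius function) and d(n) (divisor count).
(μ * d)(474) = 1

Divisors of 474: [1, 2, 3, 6, 79, 158, 237, 474]. For each d | 474:
  d = 1: μ(1) · d(474/1) = 1 · 8 = 8
  d = 2: μ(2) · d(474/2) = -1 · 4 = -4
  d = 3: μ(3) · d(474/3) = -1 · 4 = -4
  d = 6: μ(6) · d(474/6) = 1 · 2 = 2
  d = 79: μ(79) · d(474/79) = -1 · 4 = -4
  d = 158: μ(158) · d(474/158) = 1 · 2 = 2
  d = 237: μ(237) · d(474/237) = 1 · 2 = 2
  d = 474: μ(474) · d(474/474) = -1 · 1 = -1
Summing: (μ * d)(474) = 8 + -4 + -4 + 2 + -4 + 2 + 2 + -1 = 1.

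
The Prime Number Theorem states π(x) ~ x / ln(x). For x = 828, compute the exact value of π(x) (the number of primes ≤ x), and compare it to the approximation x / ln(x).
π(828) = 144;  x/ln(x) ≈ 123.23;  relative error ≈ 14.42%.

Directly count primes up to 828: π(828) = 144. The PNT approximation gives 828/ln(828) ≈ 828/6.71901 ≈ 123.23. Relative error (π(x) − x/ln(x)) / π(x) ≈ 14.42%; the approximation is known to undercount slightly (Li(x) is a better estimate).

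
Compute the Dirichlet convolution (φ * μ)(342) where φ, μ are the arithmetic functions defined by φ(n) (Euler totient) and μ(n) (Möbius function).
(φ * μ)(342) = 0

Divisors of 342: [1, 2, 3, 6, 9, 18, 19, 38, 57, 114, 171, 342]. For each d | 342:
  d = 1: φ(1) · μ(342/1) = 1 · 0 = 0
  d = 2: φ(2) · μ(342/2) = 1 · 0 = 0
  d = 3: φ(3) · μ(342/3) = 2 · -1 = -2
  d = 6: φ(6) · μ(342/6) = 2 · 1 = 2
  d = 9: φ(9) · μ(342/9) = 6 · 1 = 6
  d = 18: φ(18) · μ(342/18) = 6 · -1 = -6
  d = 19: φ(19) · μ(342/19) = 18 · 0 = 0
  d = 38: φ(38) · μ(342/38) = 18 · 0 = 0
  d = 57: φ(57) · μ(342/57) = 36 · 1 = 36
  d = 114: φ(114) · μ(342/114) = 36 · -1 = -36
  d = 171: φ(171) · μ(342/171) = 108 · -1 = -108
  d = 342: φ(342) · μ(342/342) = 108 · 1 = 108
Summing: (φ * μ)(342) = 0 + 0 + -2 + 2 + 6 + -6 + 0 + 0 + 36 + -36 + -108 + 108 = 0.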